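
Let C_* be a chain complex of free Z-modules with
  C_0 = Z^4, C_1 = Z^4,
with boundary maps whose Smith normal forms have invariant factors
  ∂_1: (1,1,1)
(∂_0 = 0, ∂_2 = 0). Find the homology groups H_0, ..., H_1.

H_0: b_0 = 4 − 0 − 3 = 1; torsion from ∂_1 factors > 1: none. So H_0 = Z.
H_1: b_1 = 4 − 3 − 0 = 1; torsion from ∂_2 factors > 1: none. So H_1 = Z.

H_0 = Z,  H_1 = Z.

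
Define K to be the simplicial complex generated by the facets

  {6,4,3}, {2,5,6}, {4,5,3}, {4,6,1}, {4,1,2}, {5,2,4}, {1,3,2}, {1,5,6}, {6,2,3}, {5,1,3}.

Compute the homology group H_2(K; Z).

H_2 ≅ 0.

Take the total order 1 < 2 < 3 < 4 < 5 < 6 on the vertex set. Then K (dimension 2) consists of the simplices:

  0-simplices (6): [1], [2], [3], [4], [5], [6]
  1-simplices (15): [1,2], [1,3], [1,4], [1,5], [1,6], [2,3], [2,4], [2,5], [2,6], [3,4], [3,5], [3,6], [4,5], [4,6], [5,6]
  2-simplices (10): [1,2,3], [1,2,4], [1,3,5], [1,4,6], [1,5,6], [2,3,6], [2,4,5], [2,5,6], [3,4,5], [3,4,6]

giving chain groups C_0 ≅ Z^6, C_1 ≅ Z^15, C_2 ≅ Z^10.

Boundary ∂_1: C_1 → C_0 maps an edge to its endpoints' difference, ∂[p,q] = q − p.
This gives a 6×15 integer matrix of rank 5; reducing to Smith normal form yields diagonal entries (1,1,1,1,1).

∂_2: C_2 → C_1 acts by ∂[p,q,r] = [q,r] − [p,r] + [p,q]. For instance
  ∂[1,5,6] = [5,6] − [1,6] + [1,5],
  ∂[3,4,5] = [4,5] − [3,5] + [3,4].
This gives a 15×10 integer matrix of rank 10; reducing to Smith normal form yields diagonal entries (1,1,1,1,1,1,1,1,1,2).

Now H_k = ker ∂_k / im ∂_{k+1}, so:

  H_2: rank ker ∂_2 − rank ∂_3 = (10 − 10) − 0 = 0, and there is no ∂_3, so H_2 ≅ 0.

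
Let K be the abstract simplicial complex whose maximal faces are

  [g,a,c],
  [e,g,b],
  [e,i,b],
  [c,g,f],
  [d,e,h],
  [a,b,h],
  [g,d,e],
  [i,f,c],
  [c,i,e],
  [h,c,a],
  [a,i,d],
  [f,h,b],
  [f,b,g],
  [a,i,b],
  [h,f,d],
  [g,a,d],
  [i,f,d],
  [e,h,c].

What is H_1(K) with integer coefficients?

H_1 ≅ Z^2.

We work with the vertex ordering a < b < c < d < e < f < g < h < i. The simplices of K, each written with vertices in increasing order, are:

  0-simplices (9): a, b, c, d, e, f, g, h, i
  1-simplices (27): ab, ac, ad, ag, ah, ai, be, bf, bg, bh, bi, ce, cf, cg, ch, ci, de, df, dg, dh, di, eg, eh, ei, fg, fh, fi
  2-simplices (18): abh, abi, acg, ach, adg, adi, beg, bei, bfg, bfh, ceh, cei, cfg, cfi, deg, deh, dfh, dfi

so the chain groups are C_0 ≅ Z^9, C_1 ≅ Z^27, C_2 ≅ Z^18.

The boundary map ∂_1: C_1 → C_0 is given by ∂[p,q] = [q] − [p].
The resulting 9×27 matrix has rank 8, and its Smith normal form has invariant factors (1,1,1,1,1,1,1,1).

∂_2: C_2 → C_1 sends each 2-simplex [p,q,r] to [q,r] − [p,r] + [p,q]. For instance
  ∂bei = ei − bi + be,
  ∂abh = bh − ah + ab.
This gives a 27×18 integer matrix of rank 17; reducing to Smith normal form yields diagonal entries (1,1,1,1,1,1,1,1,1,1,1,1,1,1,1,1,1).

Computing H_k = (kernel of ∂_k) / (image of ∂_{k+1}):

  H_1: rank ker ∂_1 − rank ∂_2 = (27 − 8) − 17 = 2, and the invariant factors of ∂_2 are all 1, so H_1 = Z^2.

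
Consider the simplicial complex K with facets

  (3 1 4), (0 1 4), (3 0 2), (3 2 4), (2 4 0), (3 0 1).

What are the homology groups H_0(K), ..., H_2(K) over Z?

H_0 = Z,  H_1 = 0,  H_2 = Z.

Take the total order 0 < 1 < 2 < 3 < 4 on the vertex set. Then K (dimension 2) consists of the simplices:

  0-simplices (5): [0], [1], [2], [3], [4]
  1-simplices (9): [0,1], [0,2], [0,3], [0,4], [1,3], [1,4], [2,3], [2,4], [3,4]
  2-simplices (6): [0,1,3], [0,1,4], [0,2,3], [0,2,4], [1,3,4], [2,3,4]

so the chain groups are C_0 ≅ Z^5, C_1 ≅ Z^9, C_2 ≅ Z^6.

The boundary map ∂_1: C_1 → C_0 is given by ∂[p,q] = [q] − [p].
This gives a 5×9 integer matrix of rank 4; reducing to Smith normal form yields diagonal entries (1,1,1,1).

∂_2: C_2 → C_1 maps a triangle to the signed sum of its edges. For instance
  ∂[2,3,4] = [3,4] − [2,4] + [2,3],
  ∂[0,2,3] = [2,3] − [0,3] + [0,2].
The 9×6 boundary matrix has rank 5 and Smith normal form diag(1,1,1,1,1).

From H_k ≅ ker(∂_k) / im(∂_{k+1}) we obtain:

  H_0: rank C_0 − rank ∂_1 = 5 − 4 = 1, and the invariant factors of ∂_1 are all 1, so H_0 = Z.
  H_1: rank ker ∂_1 − rank ∂_2 = (9 − 4) − 5 = 0, and the invariant factors of ∂_2 are all 1, so H_1 = 0.
  H_2: rank ker ∂_2 − rank ∂_3 = (6 − 5) − 0 = 1, and there is no ∂_3, so H_2 = Z.

(K is a triangulation of the 2-sphere S^2.)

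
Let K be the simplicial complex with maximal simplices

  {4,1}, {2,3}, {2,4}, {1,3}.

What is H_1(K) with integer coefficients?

H_1 = Z.

We work with the vertex ordering 1 < 2 < 3 < 4. The simplices of K, each written with vertices in increasing order, are:

  0-simplices (4): [1], [2], [3], [4]
  1-simplices (4): [1,3], [1,4], [2,3], [2,4]

so the chain groups are C_0 ≅ Z^4, C_1 ≅ Z^4.

The boundary map ∂_1: C_1 → C_0 is given by ∂[p,q] = [q] − [p]. For instance
  ∂[1,3] = [3] − [1].
As a 4×4 matrix over Z this has rank 3, with invariant factors (1,1,1).

Now H_k = ker ∂_k / im ∂_{k+1}, so:

  H_1: rank ker ∂_1 − rank ∂_2 = (4 − 3) − 0 = 1, and there is no ∂_2, so H_1 ≅ Z.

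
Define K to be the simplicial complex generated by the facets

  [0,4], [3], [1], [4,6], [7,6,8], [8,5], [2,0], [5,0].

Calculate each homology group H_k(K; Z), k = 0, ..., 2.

K has 9 vertices, 8 edges, 1 triangle.
rank ∂_0 = 0, rank ∂_1 = 6 ⇒ b_0 = 9 − 0 − 6 = 3; all invariant factors of ∂_1 are 1 so no torsion. So H_0 ≅ Z^3.
rank ∂_1 = 6, rank ∂_2 = 1 ⇒ b_1 = 8 − 6 − 1 = 1; all invariant factors of ∂_2 are 1 so no torsion. So H_1 ≅ Z.
rank ∂_2 = 1, rank ∂_3 = 0 ⇒ b_2 = 1 − 1 − 0 = 0. So H_2 ≅ 0.

H_0 ≅ Z^3,  H_1 ≅ Z,  H_2 = 0.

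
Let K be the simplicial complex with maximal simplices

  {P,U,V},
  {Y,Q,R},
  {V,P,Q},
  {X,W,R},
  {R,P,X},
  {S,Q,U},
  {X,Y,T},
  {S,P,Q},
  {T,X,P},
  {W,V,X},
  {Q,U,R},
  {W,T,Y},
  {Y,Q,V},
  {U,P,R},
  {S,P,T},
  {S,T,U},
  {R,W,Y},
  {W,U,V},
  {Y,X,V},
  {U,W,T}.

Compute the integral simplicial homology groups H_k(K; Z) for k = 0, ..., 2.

Fix the vertex order P < Q < R < S < T < U < V < W < X < Y and write every simplex with vertices in increasing order. Then dim K = 2 and the simplices of K are:

  0-simplices (10): P, Q, R, S, T, U, V, W, X, Y
  1-simplices (30): PQ, PR, PS, PT, PU, PV, PX, QR, QS, QU, QV, QY, RU, RW, RX, RY, ST, SU, TU, TW, TX, TY, UV, UW, VW, VX, VY, WX, WY, XY
  2-simplices (20): PQS, PQV, PRU, PRX, PST, PTX, PUV, QRU, QRY, QSU, QVY, RWX, RWY, STU, TUW, TWY, TXY, UVW, VWX, VXY

so the chain groups are C_0 ≅ Z^10, C_1 ≅ Z^30, C_2 ≅ Z^20.

Boundary ∂_1: C_1 → C_0 is given by ∂[p,q] = [q] − [p]. For instance
  ∂PT = T − P.
The resulting 10×30 matrix has rank 9, and its Smith normal form has invariant factors (1,1,1,1,1,1,1,1,1).

∂_2: C_2 → C_1 sends each 2-simplex [p,q,r] to [q,r] − [p,r] + [p,q]. For instance
  ∂PQS = QS − PS + PQ,
  ∂TWY = WY − TY + TW.
The 30×20 boundary matrix has rank 20 and Smith normal form diag(1,1,1,1,1,1,1,1,1,1,1,1,1,1,1,1,1,1,1,2).

Now H_k = ker ∂_k / im ∂_{k+1}, so:

  H_0: rank C_0 − rank ∂_1 = 10 − 9 = 1, and the invariant factors of ∂_1 are all 1, so H_0 = Z.
  H_1: rank ker ∂_1 − rank ∂_2 = (30 − 9) − 20 = 1, and ∂_2 has invariant factor 2 > 1, so H_1 = Z × Z/2.
  H_2: rank ker ∂_2 − rank ∂_3 = (20 − 20) − 0 = 0, and there is no ∂_3, so H_2 = 0.

As a check, the Euler characteristic is 10 − 30 + 20 = 0, which agrees with 1 − 1 + 0 = 0.

H_0 = Z,  H_1 = Z × Z/2,  H_2 = 0.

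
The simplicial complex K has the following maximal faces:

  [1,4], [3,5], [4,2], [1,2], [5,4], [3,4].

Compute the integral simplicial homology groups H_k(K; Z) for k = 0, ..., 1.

We work with the vertex ordering 1 < 2 < 3 < 4 < 5. The simplices of K, each written with vertices in increasing order, are:

  0-simplices (5): [1], [2], [3], [4], [5]
  1-simplices (6): [1,2], [1,4], [2,4], [3,4], [3,5], [4,5]

giving chain groups C_0 ≅ Z^5, C_1 ≅ Z^6.

Boundary ∂_1: C_1 → C_0 sends each edge [p,q] (with p < q) to q − p. For instance
  ∂[4,5] = [5] − [4].
This gives a 5×6 integer matrix of rank 4; reducing to Smith normal form yields diagonal entries (1,1,1,1).

Computing H_k = (kernel of ∂_k) / (image of ∂_{k+1}):

  H_0: rank C_0 − rank ∂_1 = 5 − 4 = 1, and the invariant factors of ∂_1 are all 1, so H_0 ≅ Z.
  H_1: rank ker ∂_1 − rank ∂_2 = (6 − 4) − 0 = 2, and there is no ∂_2, so H_1 ≅ Z^2.

As a check, the Euler characteristic is 5 − 6 = -1, which agrees with 1 − 2 = -1.

H_0 ≅ Z,  H_1 ≅ Z^2.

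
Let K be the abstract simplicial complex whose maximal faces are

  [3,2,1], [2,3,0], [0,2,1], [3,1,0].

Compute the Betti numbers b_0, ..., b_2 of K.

b_0 = 1, b_1 = 0, b_2 = 1.

Order the vertices as 0 < 1 < 2 < 3. Listing each simplex with vertices in this order, K has dimension 2 with simplices:

  0-simplices (4): [0], [1], [2], [3]
  1-simplices (6): [0,1], [0,2], [0,3], [1,2], [1,3], [2,3]
  2-simplices (4): [0,1,2], [0,1,3], [0,2,3], [1,2,3]

Hence C_0 ≅ Z^4, C_1 ≅ Z^6, C_2 ≅ Z^4.

The boundary map ∂_1: C_1 → C_0 maps an edge to its endpoints' difference, ∂[p,q] = q − p.
The 4×6 boundary matrix has rank 3 and Smith normal form diag(1,1,1).

The boundary map ∂_2: C_2 → C_1 sends each 2-simplex [p,q,r] to [q,r] − [p,r] + [p,q]. For instance
  ∂[0,1,2] = [1,2] − [0,2] + [0,1],
  ∂[0,2,3] = [2,3] − [0,3] + [0,2].
This gives a 6×4 integer matrix of rank 3; reducing to Smith normal form yields diagonal entries (1,1,1).

Reading off H_k = ker ∂_k / im ∂_{k+1}:

  H_0: rank C_0 − rank ∂_1 = 4 − 3 = 1, and the invariant factors of ∂_1 are all 1, so H_0 = Z.
  H_1: rank ker ∂_1 − rank ∂_2 = (6 − 3) − 3 = 0, and the invariant factors of ∂_2 are all 1, so H_1 = 0.
  H_2: rank ker ∂_2 − rank ∂_3 = (4 − 3) − 0 = 1, and there is no ∂_3, so H_2 = Z.

As a check, the Euler characteristic is 4 − 6 + 4 = 2, which agrees with 1 − 0 + 1 = 2.

Hence the Betti numbers are b_0 = 1, b_1 = 0, b_2 = 1.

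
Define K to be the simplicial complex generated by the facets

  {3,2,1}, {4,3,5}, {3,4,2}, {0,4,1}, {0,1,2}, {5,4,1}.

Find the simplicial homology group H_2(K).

Fix the vertex order 0 < 1 < 2 < 3 < 4 < 5 and write every simplex with vertices in increasing order. Then dim K = 2 and the simplices of K are:

  0-simplices (6): [0], [1], [2], [3], [4], [5]
  1-simplices (12): [0,1], [0,2], [0,4], [1,2], [1,3], [1,4], [1,5], [2,3], [2,4], [3,4], [3,5], [4,5]
  2-simplices (6): [0,1,2], [0,1,4], [1,2,3], [1,4,5], [2,3,4], [3,4,5]

so the chain groups are C_0 ≅ Z^6, C_1 ≅ Z^12, C_2 ≅ Z^6.

∂_1: C_1 → C_0 maps an edge to its endpoints' difference, ∂[p,q] = q − p.
The resulting 6×12 matrix has rank 5, and its Smith normal form has invariant factors (1,1,1,1,1).

The boundary map ∂_2: C_2 → C_1 maps a triangle to the signed sum of its edges. For instance
  ∂[0,1,4] = [1,4] − [0,4] + [0,1],
  ∂[2,3,4] = [3,4] − [2,4] + [2,3].
The resulting 12×6 matrix has rank 6, and its Smith normal form has invariant factors (1,1,1,1,1,1).

From H_k ≅ ker(∂_k) / im(∂_{k+1}) we obtain:

  H_2: rank ker ∂_2 − rank ∂_3 = (6 − 6) − 0 = 0, and there is no ∂_3, so H_2 = 0.

H_2 ≅ 0.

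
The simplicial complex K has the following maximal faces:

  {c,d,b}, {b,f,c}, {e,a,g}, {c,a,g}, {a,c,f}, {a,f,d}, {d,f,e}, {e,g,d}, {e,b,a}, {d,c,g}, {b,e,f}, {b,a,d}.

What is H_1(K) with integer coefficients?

H_1 = Z/2Z.

Take the total order a < b < c < d < e < f < g on the vertex set. Then K (dimension 2) consists of the simplices:

  0-simplices (7): a, b, c, d, e, f, g
  1-simplices (18): ab, ac, ad, ae, af, ag, bc, bd, be, bf, cd, cf, cg, de, df, dg, ef, eg
  2-simplices (12): abd, abe, acf, acg, adf, aeg, bcd, bcf, bef, cdg, def, deg

Hence C_0 ≅ Z^7, C_1 ≅ Z^18, C_2 ≅ Z^12.

Boundary ∂_1: C_1 → C_0 sends each edge [p,q] (with p < q) to q − p. For instance
  ∂cg = g − c.
This gives a 7×18 integer matrix of rank 6; reducing to Smith normal form yields diagonal entries (1,1,1,1,1,1).

∂_2: C_2 → C_1 acts by ∂[p,q,r] = [q,r] − [p,r] + [p,q]. For instance
  ∂acf = cf − af + ac,
  ∂abe = be − ae + ab.
As a 18×12 matrix over Z this has rank 12, with invariant factors (1,1,1,1,1,1,1,1,1,1,1,2).

Reading off H_k = ker ∂_k / im ∂_{k+1}:

  H_1: rank ker ∂_1 − rank ∂_2 = (18 − 6) − 12 = 0, and ∂_2 has invariant factor 2 > 1, so H_1 = Z/2Z.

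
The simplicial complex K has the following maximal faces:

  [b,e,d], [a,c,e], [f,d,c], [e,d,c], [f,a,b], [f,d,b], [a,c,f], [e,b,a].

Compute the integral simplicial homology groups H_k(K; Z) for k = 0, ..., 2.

H_0 = Z,  H_1 = 0,  H_2 = Z.

K has 6 vertices, 12 edges, 8 triangles.
rank ∂_0 = 0, rank ∂_1 = 5 ⇒ b_0 = 6 − 0 − 5 = 1; all invariant factors of ∂_1 are 1 so no torsion. So H_0 ≅ Z.
rank ∂_1 = 5, rank ∂_2 = 7 ⇒ b_1 = 12 − 5 − 7 = 0; all invariant factors of ∂_2 are 1 so no torsion. So H_1 ≅ 0.
rank ∂_2 = 7, rank ∂_3 = 0 ⇒ b_2 = 8 − 7 − 0 = 1. So H_2 ≅ Z.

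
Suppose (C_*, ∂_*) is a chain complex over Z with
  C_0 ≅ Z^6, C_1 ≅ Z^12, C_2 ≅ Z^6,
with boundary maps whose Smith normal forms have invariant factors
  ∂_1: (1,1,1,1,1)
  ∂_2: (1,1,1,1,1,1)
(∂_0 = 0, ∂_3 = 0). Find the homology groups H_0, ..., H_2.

H_0: b_0 = 6 − 0 − 5 = 1; torsion from ∂_1 factors > 1: none. So H_0 ≅ Z.
H_1: b_1 = 12 − 5 − 6 = 1; torsion from ∂_2 factors > 1: none. So H_1 ≅ Z.
H_2: b_2 = 6 − 6 − 0 = 0; torsion from ∂_3 factors > 1: none. So H_2 ≅ 0.

H_0 ≅ Z,  H_1 ≅ Z,  H_2 = 0.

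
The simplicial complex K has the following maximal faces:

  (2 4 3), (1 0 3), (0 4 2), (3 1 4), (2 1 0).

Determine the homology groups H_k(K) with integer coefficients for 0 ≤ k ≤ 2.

H_0 = Z,  H_1 = Z,  H_2 = 0.

Fix the vertex order 0 < 1 < 2 < 3 < 4 and write every simplex with vertices in increasing order. Then dim K = 2 and the simplices of K are:

  0-simplices (5): [0], [1], [2], [3], [4]
  1-simplices (10): [0,1], [0,2], [0,3], [0,4], [1,2], [1,3], [1,4], [2,3], [2,4], [3,4]
  2-simplices (5): [0,1,2], [0,1,3], [0,2,4], [1,3,4], [2,3,4]

so the chain groups are C_0 ≅ Z^5, C_1 ≅ Z^10, C_2 ≅ Z^5.

The boundary map ∂_1: C_1 → C_0 maps an edge to its endpoints' difference, ∂[p,q] = q − p. For instance
  ∂[0,2] = [2] − [0].
The resulting 5×10 matrix has rank 4, and its Smith normal form has invariant factors (1,1,1,1).

∂_2: C_2 → C_1 maps a triangle to the signed sum of its edges. For instance
  ∂[1,3,4] = [3,4] − [1,4] + [1,3],
  ∂[0,1,2] = [1,2] − [0,2] + [0,1].
As a 10×5 matrix over Z this has rank 5, with invariant factors (1,1,1,1,1).

Reading off H_k = ker ∂_k / im ∂_{k+1}:

  H_0: rank C_0 − rank ∂_1 = 5 − 4 = 1, and the invariant factors of ∂_1 are all 1, so H_0 = Z.
  H_1: rank ker ∂_1 − rank ∂_2 = (10 − 4) − 5 = 1, and the invariant factors of ∂_2 are all 1, so H_1 = Z.
  H_2: rank ker ∂_2 − rank ∂_3 = (5 − 5) − 0 = 0, and there is no ∂_3, so H_2 = 0.

(K is a triangulation of the Möbius band.)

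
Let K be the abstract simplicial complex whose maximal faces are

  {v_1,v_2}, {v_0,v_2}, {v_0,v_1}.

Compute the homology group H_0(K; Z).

H_0 = Z.

Fix the vertex order v_0 < v_1 < v_2 and write every simplex with vertices in increasing order. Then dim K = 1 and the simplices of K are:

  0-simplices (3): [v_0], [v_1], [v_2]
  1-simplices (3): [v_0,v_1], [v_0,v_2], [v_1,v_2]

giving chain groups C_0 ≅ Z^3, C_1 ≅ Z^3.

The boundary map ∂_1: C_1 → C_0 sends each edge [p,q] (with p < q) to q − p. For instance
  ∂[v_0,v_1] = [v_1] − [v_0].
As a 3×3 matrix over Z this has rank 2, with invariant factors (1,1).

Reading off H_k = ker ∂_k / im ∂_{k+1}:

  H_0: rank C_0 − rank ∂_1 = 3 − 2 = 1, and the invariant factors of ∂_1 are all 1, so H_0 = Z.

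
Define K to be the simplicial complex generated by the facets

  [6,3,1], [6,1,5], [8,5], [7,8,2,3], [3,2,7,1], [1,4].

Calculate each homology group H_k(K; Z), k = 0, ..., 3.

Order the vertices as 1 < 2 < 3 < 4 < 5 < 6 < 7 < 8. Listing each simplex with vertices in this order, K has dimension 3 with simplices:

  0-simplices (8): [1], [2], [3], [4], [5], [6], [7], [8]
  1-simplices (15): [1,2], [1,3], [1,4], [1,5], [1,6], [1,7], [2,3], [2,7], [2,8], [3,6], [3,7], [3,8], [5,6], [5,8], [7,8]
  2-simplices (9): [1,2,3], [1,2,7], [1,3,6], [1,3,7], [1,5,6], [2,3,7], [2,3,8], [2,7,8], [3,7,8]
  3-simplices (2): [1,2,3,7], [2,3,7,8]

Hence C_0 ≅ Z^8, C_1 ≅ Z^15, C_2 ≅ Z^9, C_3 ≅ Z^2.

The boundary map ∂_1: C_1 → C_0 sends each edge [p,q] (with p < q) to q − p.
As a 8×15 matrix over Z this has rank 7, with invariant factors (1,1,1,1,1,1,1).

The boundary map ∂_2: C_2 → C_1 maps a triangle to the signed sum of its edges. For instance
  ∂[3,7,8] = [7,8] − [3,8] + [3,7],
  ∂[2,7,8] = [7,8] − [2,8] + [2,7].
The resulting 15×9 matrix has rank 7, and its Smith normal form has invariant factors (1,1,1,1,1,1,1).

The boundary map ∂_3: C_3 → C_2 sends each 3-simplex σ to the alternating sum Σ_i (−1)^i (σ with its i-th vertex removed). For instance
  ∂[1,2,3,7] = [2,3,7] − [1,3,7] + [1,2,7] − [1,2,3],
  ∂[2,3,7,8] = [3,7,8] − [2,7,8] + [2,3,8] − [2,3,7].
The resulting 9×2 matrix has rank 2, and its Smith normal form has invariant factors (1,1).

Now H_k = ker ∂_k / im ∂_{k+1}, so:

  H_0: rank C_0 − rank ∂_1 = 8 − 7 = 1, and the invariant factors of ∂_1 are all 1, so H_0 ≅ Z.
  H_1: rank ker ∂_1 − rank ∂_2 = (15 − 7) − 7 = 1, and the invariant factors of ∂_2 are all 1, so H_1 ≅ Z.
  H_2: rank ker ∂_2 − rank ∂_3 = (9 − 7) − 2 = 0, and the invariant factors of ∂_3 are all 1, so H_2 ≅ 0.
  H_3: rank ker ∂_3 − rank ∂_4 = (2 − 2) − 0 = 0, and there is no ∂_4, so H_3 ≅ 0.

As a check, the Euler characteristic is 8 − 15 + 9 − 2 = 0, which agrees with 1 − 1 + 0 − 0 = 0.

H_0 ≅ Z,  H_1 ≅ Z,  H_2 = 0,  H_3 = 0.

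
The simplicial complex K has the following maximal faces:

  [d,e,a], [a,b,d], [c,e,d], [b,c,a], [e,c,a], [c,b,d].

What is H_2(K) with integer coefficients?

H_2 ≅ Z.

K has 5 vertices, 9 edges, 6 triangles.
rank ∂_2 = 5, rank ∂_3 = 0 ⇒ b_2 = 6 − 5 − 0 = 1. So H_2 ≅ Z.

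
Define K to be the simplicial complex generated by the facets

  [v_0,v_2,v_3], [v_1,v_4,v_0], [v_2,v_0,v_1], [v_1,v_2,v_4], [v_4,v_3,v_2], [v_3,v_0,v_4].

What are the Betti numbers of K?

Order the vertices as v_0 < v_1 < v_2 < v_3 < v_4. Listing each simplex with vertices in this order, K has dimension 2 with simplices:

  0-simplices (5): [v_0], [v_1], [v_2], [v_3], [v_4]
  1-simplices (9): [v_0,v_1], [v_0,v_2], [v_0,v_3], [v_0,v_4], [v_1,v_2], [v_1,v_4], [v_2,v_3], [v_2,v_4], [v_3,v_4]
  2-simplices (6): [v_0,v_1,v_2], [v_0,v_1,v_4], [v_0,v_2,v_3], [v_0,v_3,v_4], [v_1,v_2,v_4], [v_2,v_3,v_4]

so the chain groups are C_0 ≅ Z^5, C_1 ≅ Z^9, C_2 ≅ Z^6.

Boundary ∂_1: C_1 → C_0 is given by ∂[p,q] = [q] − [p].
As a 5×9 matrix over Z this has rank 4, with invariant factors (1,1,1,1).

Boundary ∂_2: C_2 → C_1 maps a triangle to the signed sum of its edges. For instance
  ∂[v_1,v_2,v_4] = [v_2,v_4] − [v_1,v_4] + [v_1,v_2],
  ∂[v_0,v_1,v_2] = [v_1,v_2] − [v_0,v_2] + [v_0,v_1].
The 9×6 boundary matrix has rank 5 and Smith normal form diag(1,1,1,1,1).

From H_k ≅ ker(∂_k) / im(∂_{k+1}) we obtain:

  H_0: rank C_0 − rank ∂_1 = 5 − 4 = 1, and the invariant factors of ∂_1 are all 1, so H_0 = Z.
  H_1: rank ker ∂_1 − rank ∂_2 = (9 − 4) − 5 = 0, and the invariant factors of ∂_2 are all 1, so H_1 = 0.
  H_2: rank ker ∂_2 − rank ∂_3 = (6 − 5) − 0 = 1, and there is no ∂_3, so H_2 = Z.

Hence the Betti numbers are b_0 = 1, b_1 = 0, b_2 = 1.

b_0 = 1, b_1 = 0, b_2 = 1.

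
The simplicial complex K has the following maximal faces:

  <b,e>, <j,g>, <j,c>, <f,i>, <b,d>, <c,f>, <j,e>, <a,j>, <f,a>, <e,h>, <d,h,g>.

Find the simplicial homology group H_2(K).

H_2 = 0.

K has 10 vertices, 13 edges, 1 triangle.
rank ∂_2 = 1, rank ∂_3 = 0 ⇒ b_2 = 1 − 1 − 0 = 0. So H_2 ≅ 0.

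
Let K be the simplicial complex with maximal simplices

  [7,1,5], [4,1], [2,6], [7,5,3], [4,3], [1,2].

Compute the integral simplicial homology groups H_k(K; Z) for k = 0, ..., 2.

H_0 ≅ Z,  H_1 ≅ Z,  H_2 = 0.

We work with the vertex ordering 1 < 2 < 3 < 4 < 5 < 6 < 7. The simplices of K, each written with vertices in increasing order, are:

  0-simplices (7): [1], [2], [3], [4], [5], [6], [7]
  1-simplices (9): [1,2], [1,4], [1,5], [1,7], [2,6], [3,4], [3,5], [3,7], [5,7]
  2-simplices (2): [1,5,7], [3,5,7]

Hence C_0 ≅ Z^7, C_1 ≅ Z^9, C_2 ≅ Z^2.

The boundary map ∂_1: C_1 → C_0 sends each edge [p,q] (with p < q) to q − p. For instance
  ∂[3,5] = [5] − [3].
The 7×9 boundary matrix has rank 6 and Smith normal form diag(1,1,1,1,1,1).

The boundary map ∂_2: C_2 → C_1 maps a triangle to the signed sum of its edges. For instance
  ∂[1,5,7] = [5,7] − [1,7] + [1,5],
  ∂[3,5,7] = [5,7] − [3,7] + [3,5].
The resulting 9×2 matrix has rank 2, and its Smith normal form has invariant factors (1,1).

From H_k ≅ ker(∂_k) / im(∂_{k+1}) we obtain:

  H_0: rank C_0 − rank ∂_1 = 7 − 6 = 1, and the invariant factors of ∂_1 are all 1, so H_0 = Z.
  H_1: rank ker ∂_1 − rank ∂_2 = (9 − 6) − 2 = 1, and the invariant factors of ∂_2 are all 1, so H_1 = Z.
  H_2: rank ker ∂_2 − rank ∂_3 = (2 − 2) − 0 = 0, and there is no ∂_3, so H_2 = 0.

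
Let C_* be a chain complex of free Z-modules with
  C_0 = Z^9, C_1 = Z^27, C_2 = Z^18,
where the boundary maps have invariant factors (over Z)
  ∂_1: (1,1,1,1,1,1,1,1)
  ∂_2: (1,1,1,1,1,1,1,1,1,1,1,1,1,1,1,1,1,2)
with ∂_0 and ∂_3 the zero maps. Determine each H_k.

H_0: b_0 = 9 − 0 − 8 = 1; torsion from ∂_1 factors > 1: none. So H_0 = Z.
H_1: b_1 = 27 − 8 − 18 = 1; torsion from ∂_2 factors > 1: [2]. So H_1 = Z ⊕ Z/2Z.
H_2: b_2 = 18 − 18 − 0 = 0; torsion from ∂_3 factors > 1: none. So H_2 = 0.

H_0 = Z,  H_1 = Z ⊕ Z/2Z,  H_2 = 0.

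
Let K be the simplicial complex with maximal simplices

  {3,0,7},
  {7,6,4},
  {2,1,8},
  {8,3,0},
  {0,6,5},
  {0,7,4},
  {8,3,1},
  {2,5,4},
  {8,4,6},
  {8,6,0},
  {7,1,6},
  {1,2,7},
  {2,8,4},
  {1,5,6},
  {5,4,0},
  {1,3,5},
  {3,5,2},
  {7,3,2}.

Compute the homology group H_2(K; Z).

Order the vertices as 0 < 1 < 2 < 3 < 4 < 5 < 6 < 7 < 8. Listing each simplex with vertices in this order, K has dimension 2 with simplices:

  0-simplices (9): [0], [1], [2], [3], [4], [5], [6], [7], [8]
  1-simplices (27): (27 of them)
  2-simplices (18): [0,3,7], [0,3,8], [0,4,5], [0,4,7], [0,5,6], [0,6,8], [1,2,7], [1,2,8], [1,3,5], [1,3,8], [1,5,6], [1,6,7], [2,3,5], [2,3,7], [2,4,5], [2,4,8], [4,6,7], [4,6,8]

so the chain groups are C_0 ≅ Z^9, C_1 ≅ Z^27, C_2 ≅ Z^18.

Boundary ∂_1: C_1 → C_0 maps an edge to its endpoints' difference, ∂[p,q] = q − p.
The resulting 9×27 matrix has rank 8, and its Smith normal form has invariant factors (1,1,1,1,1,1,1,1).

∂_2: C_2 → C_1 acts by ∂[p,q,r] = [q,r] − [p,r] + [p,q]. For instance
  ∂[1,2,8] = [2,8] − [1,8] + [1,2],
  ∂[4,6,8] = [6,8] − [4,8] + [4,6].
As a 27×18 matrix over Z this has rank 18, with invariant factors (1,1,1,1,1,1,1,1,1,1,1,1,1,1,1,1,1,2).

Computing H_k = (kernel of ∂_k) / (image of ∂_{k+1}):

  H_2: rank ker ∂_2 − rank ∂_3 = (18 − 18) − 0 = 0, and there is no ∂_3, so H_2 = 0.

H_2 = 0.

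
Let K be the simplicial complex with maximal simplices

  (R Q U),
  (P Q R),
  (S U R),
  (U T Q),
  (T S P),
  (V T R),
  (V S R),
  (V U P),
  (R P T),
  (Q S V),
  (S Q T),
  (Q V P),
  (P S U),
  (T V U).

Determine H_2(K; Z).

Fix the vertex order P < Q < R < S < T < U < V and write every simplex with vertices in increasing order. Then dim K = 2 and the simplices of K are:

  0-simplices (7): P, Q, R, S, T, U, V
  1-simplices (21): PQ, PR, PS, PT, PU, PV, QR, QS, QT, QU, QV, RS, RT, RU, RV, ST, SU, SV, TU, TV, UV
  2-simplices (14): PQR, PQV, PRT, PST, PSU, PUV, QRU, QST, QSV, QTU, RSU, RSV, RTV, TUV

Hence C_0 ≅ Z^7, C_1 ≅ Z^21, C_2 ≅ Z^14.

The boundary map ∂_1: C_1 → C_0 sends each edge [p,q] (with p < q) to q − p.
The resulting 7×21 matrix has rank 6, and its Smith normal form has invariant factors (1,1,1,1,1,1).

The boundary map ∂_2: C_2 → C_1 sends each 2-simplex [p,q,r] to [q,r] − [p,r] + [p,q]. For instance
  ∂PQR = QR − PR + PQ,
  ∂QTU = TU − QU + QT.
This gives a 21×14 integer matrix of rank 13; reducing to Smith normal form yields diagonal entries (1,1,1,1,1,1,1,1,1,1,1,1,1).

Now H_k = ker ∂_k / im ∂_{k+1}, so:

  H_2: rank ker ∂_2 − rank ∂_3 = (14 − 13) − 0 = 1, and there is no ∂_3, so H_2 = Z.

(K is a triangulation of the torus T^2.)

H_2 = Z.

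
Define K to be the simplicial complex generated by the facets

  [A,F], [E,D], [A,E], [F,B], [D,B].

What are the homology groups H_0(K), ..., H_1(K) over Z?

Order the vertices as A < B < D < E < F. Listing each simplex with vertices in this order, K has dimension 1 with simplices:

  0-simplices (5): A, B, D, E, F
  1-simplices (5): AE, AF, BD, BF, DE

Hence C_0 ≅ Z^5, C_1 ≅ Z^5.

The boundary map ∂_1: C_1 → C_0 is given by ∂[p,q] = [q] − [p].
As a 5×5 matrix over Z this has rank 4, with invariant factors (1,1,1,1).

Computing H_k = (kernel of ∂_k) / (image of ∂_{k+1}):

  H_0: rank C_0 − rank ∂_1 = 5 − 4 = 1, and the invariant factors of ∂_1 are all 1, so H_0 = Z.
  H_1: rank ker ∂_1 − rank ∂_2 = (5 − 4) − 0 = 1, and there is no ∂_2, so H_1 = Z.

(K is a triangulation of the circle S^1.)

H_0 = Z,  H_1 = Z.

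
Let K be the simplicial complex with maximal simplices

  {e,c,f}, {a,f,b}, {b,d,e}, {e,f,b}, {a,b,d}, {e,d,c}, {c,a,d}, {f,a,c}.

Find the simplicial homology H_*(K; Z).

H_0 = Z,  H_1 = 0,  H_2 = Z.

Order the vertices as a < b < c < d < e < f. Listing each simplex with vertices in this order, K has dimension 2 with simplices:

  0-simplices (6): a, b, c, d, e, f
  1-simplices (12): ab, ac, ad, af, bd, be, bf, cd, ce, cf, de, ef
  2-simplices (8): abd, abf, acd, acf, bde, bef, cde, cef

so the chain groups are C_0 ≅ Z^6, C_1 ≅ Z^12, C_2 ≅ Z^8.

The boundary map ∂_1: C_1 → C_0 sends each edge [p,q] (with p < q) to q − p. For instance
  ∂bf = f − b.
The resulting 6×12 matrix has rank 5, and its Smith normal form has invariant factors (1,1,1,1,1).

Boundary ∂_2: C_2 → C_1 acts by ∂[p,q,r] = [q,r] − [p,r] + [p,q]. For instance
  ∂acf = cf − af + ac,
  ∂bde = de − be + bd.
The resulting 12×8 matrix has rank 7, and its Smith normal form has invariant factors (1,1,1,1,1,1,1).

Computing H_k = (kernel of ∂_k) / (image of ∂_{k+1}):

  H_0: rank C_0 − rank ∂_1 = 6 − 5 = 1, and the invariant factors of ∂_1 are all 1, so H_0 = Z.
  H_1: rank ker ∂_1 − rank ∂_2 = (12 − 5) − 7 = 0, and the invariant factors of ∂_2 are all 1, so H_1 = 0.
  H_2: rank ker ∂_2 − rank ∂_3 = (8 − 7) − 0 = 1, and there is no ∂_3, so H_2 = Z.

As a check, the Euler characteristic is 6 − 12 + 8 = 2, which agrees with 1 − 0 + 1 = 2.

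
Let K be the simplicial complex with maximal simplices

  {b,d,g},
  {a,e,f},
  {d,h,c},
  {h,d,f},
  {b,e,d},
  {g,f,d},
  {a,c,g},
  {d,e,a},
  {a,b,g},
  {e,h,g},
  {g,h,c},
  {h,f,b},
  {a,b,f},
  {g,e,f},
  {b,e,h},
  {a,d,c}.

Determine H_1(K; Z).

H_1 = Z^2.

K has 8 vertices, 24 edges, 16 triangles.
rank ∂_1 = 7, rank ∂_2 = 15 ⇒ b_1 = 24 − 7 − 15 = 2; all invariant factors of ∂_2 are 1 so no torsion. So H_1 = Z^2.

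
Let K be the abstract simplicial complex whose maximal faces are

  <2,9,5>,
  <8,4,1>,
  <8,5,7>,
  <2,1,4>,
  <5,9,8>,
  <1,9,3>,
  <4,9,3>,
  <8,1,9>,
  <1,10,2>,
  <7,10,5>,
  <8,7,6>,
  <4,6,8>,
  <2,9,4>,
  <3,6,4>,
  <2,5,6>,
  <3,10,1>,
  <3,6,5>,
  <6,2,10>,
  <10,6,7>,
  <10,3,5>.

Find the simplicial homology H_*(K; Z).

Order the vertices as 1 < 2 < 3 < 4 < 5 < 6 < 7 < 8 < 9 < 10. Listing each simplex with vertices in this order, K has dimension 2 with simplices:

  0-simplices (10): [1], [2], [3], [4], [5], [6], [7], [8], [9], [10]
  1-simplices (30): (30 of them)
  2-simplices (20): (20 of them)

so the chain groups are C_0 ≅ Z^10, C_1 ≅ Z^30, C_2 ≅ Z^20.

The boundary map ∂_1: C_1 → C_0 is given by ∂[p,q] = [q] − [p].
This gives a 10×30 integer matrix of rank 9; reducing to Smith normal form yields diagonal entries (1,1,1,1,1,1,1,1,1).

Boundary ∂_2: C_2 → C_1 sends each 2-simplex [p,q,r] to [q,r] − [p,r] + [p,q]. For instance
  ∂[5,7,10] = [7,10] − [5,10] + [5,7],
  ∂[1,2,10] = [2,10] − [1,10] + [1,2].
The 30×20 boundary matrix has rank 20 and Smith normal form diag(1,1,1,1,1,1,1,1,1,1,1,1,1,1,1,1,1,1,1,2).

Now H_k = ker ∂_k / im ∂_{k+1}, so:

  H_0: rank C_0 − rank ∂_1 = 10 − 9 = 1, and the invariant factors of ∂_1 are all 1, so H_0 = Z.
  H_1: rank ker ∂_1 − rank ∂_2 = (30 − 9) − 20 = 1, and ∂_2 has invariant factor 2 > 1, so H_1 = Z ⊕ Z/2.
  H_2: rank ker ∂_2 − rank ∂_3 = (20 − 20) − 0 = 0, and there is no ∂_3, so H_2 = 0.

(K is a triangulation of the Klein bottle.)

H_0 = Z,  H_1 = Z ⊕ Z/2,  H_2 = 0.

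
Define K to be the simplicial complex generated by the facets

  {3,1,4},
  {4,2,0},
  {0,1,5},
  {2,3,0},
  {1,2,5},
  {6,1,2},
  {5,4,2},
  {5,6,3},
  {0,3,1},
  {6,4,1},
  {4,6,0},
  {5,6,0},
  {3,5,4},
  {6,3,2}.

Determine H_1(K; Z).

Order the vertices as 0 < 1 < 2 < 3 < 4 < 5 < 6. Listing each simplex with vertices in this order, K has dimension 2 with simplices:

  0-simplices (7): [0], [1], [2], [3], [4], [5], [6]
  1-simplices (21): [0,1], [0,2], [0,3], [0,4], [0,5], [0,6], [1,2], [1,3], [1,4], [1,5], [1,6], [2,3], [2,4], [2,5], [2,6], [3,4], [3,5], [3,6], [4,5], [4,6], [5,6]
  2-simplices (14): [0,1,3], [0,1,5], [0,2,3], [0,2,4], [0,4,6], [0,5,6], [1,2,5], [1,2,6], [1,3,4], [1,4,6], [2,3,6], [2,4,5], [3,4,5], [3,5,6]

so the chain groups are C_0 ≅ Z^7, C_1 ≅ Z^21, C_2 ≅ Z^14.

Boundary ∂_1: C_1 → C_0 is given by ∂[p,q] = [q] − [p]. For instance
  ∂[2,6] = [6] − [2].
The resulting 7×21 matrix has rank 6, and its Smith normal form has invariant factors (1,1,1,1,1,1).

The boundary map ∂_2: C_2 → C_1 sends each 2-simplex [p,q,r] to [q,r] − [p,r] + [p,q]. For instance
  ∂[2,3,6] = [3,6] − [2,6] + [2,3],
  ∂[0,1,5] = [1,5] − [0,5] + [0,1].
The resulting 21×14 matrix has rank 13, and its Smith normal form has invariant factors (1,1,1,1,1,1,1,1,1,1,1,1,1).

From H_k ≅ ker(∂_k) / im(∂_{k+1}) we obtain:

  H_1: rank ker ∂_1 − rank ∂_2 = (21 − 6) − 13 = 2, and the invariant factors of ∂_2 are all 1, so H_1 = Z^2.

(K is a triangulation of the torus T^2.)

H_1 ≅ Z^2.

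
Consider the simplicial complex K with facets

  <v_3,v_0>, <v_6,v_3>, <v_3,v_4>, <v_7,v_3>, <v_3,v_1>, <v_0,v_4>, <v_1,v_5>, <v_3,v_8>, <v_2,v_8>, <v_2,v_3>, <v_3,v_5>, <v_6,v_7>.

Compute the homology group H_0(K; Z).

Take the total order v_0 < v_1 < v_2 < v_3 < v_4 < v_5 < v_6 < v_7 < v_8 on the vertex set. Then K (dimension 1) consists of the simplices:

  0-simplices (9): [v_0], [v_1], [v_2], [v_3], [v_4], [v_5], [v_6], [v_7], [v_8]
  1-simplices (12): [v_0,v_3], [v_0,v_4], [v_1,v_3], [v_1,v_5], [v_2,v_3], [v_2,v_8], [v_3,v_4], [v_3,v_5], [v_3,v_6], [v_3,v_7], [v_3,v_8], [v_6,v_7]

giving chain groups C_0 ≅ Z^9, C_1 ≅ Z^12.

The boundary map ∂_1: C_1 → C_0 is given by ∂[p,q] = [q] − [p]. For instance
  ∂[v_1,v_5] = [v_5] − [v_1].
The resulting 9×12 matrix has rank 8, and its Smith normal form has invariant factors (1,1,1,1,1,1,1,1).

Now H_k = ker ∂_k / im ∂_{k+1}, so:

  H_0: rank C_0 − rank ∂_1 = 9 − 8 = 1, and the invariant factors of ∂_1 are all 1, so H_0 = Z.

H_0 = Z.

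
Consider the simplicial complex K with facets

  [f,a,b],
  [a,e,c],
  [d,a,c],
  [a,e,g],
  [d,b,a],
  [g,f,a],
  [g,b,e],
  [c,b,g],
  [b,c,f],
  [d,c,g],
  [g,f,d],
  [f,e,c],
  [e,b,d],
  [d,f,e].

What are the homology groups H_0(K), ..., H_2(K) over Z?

H_0 = Z,  H_1 = Z^2,  H_2 = Z.

Order the vertices as a < b < c < d < e < f < g. Listing each simplex with vertices in this order, K has dimension 2 with simplices:

  0-simplices (7): a, b, c, d, e, f, g
  1-simplices (21): ab, ac, ad, ae, af, ag, bc, bd, be, bf, bg, cd, ce, cf, cg, de, df, dg, ef, eg, fg
  2-simplices (14): abd, abf, acd, ace, aeg, afg, bcf, bcg, bde, beg, cdg, cef, def, dfg

giving chain groups C_0 ≅ Z^7, C_1 ≅ Z^21, C_2 ≅ Z^14.

∂_1: C_1 → C_0 sends each edge [p,q] (with p < q) to q − p. For instance
  ∂ab = b − a.
The 7×21 boundary matrix has rank 6 and Smith normal form diag(1,1,1,1,1,1).

∂_2: C_2 → C_1 acts by ∂[p,q,r] = [q,r] − [p,r] + [p,q]. For instance
  ∂afg = fg − ag + af,
  ∂dfg = fg − dg + df.
As a 21×14 matrix over Z this has rank 13, with invariant factors (1,1,1,1,1,1,1,1,1,1,1,1,1).

From H_k ≅ ker(∂_k) / im(∂_{k+1}) we obtain:

  H_0: rank C_0 − rank ∂_1 = 7 − 6 = 1, and the invariant factors of ∂_1 are all 1, so H_0 = Z.
  H_1: rank ker ∂_1 − rank ∂_2 = (21 − 6) − 13 = 2, and the invariant factors of ∂_2 are all 1, so H_1 = Z^2.
  H_2: rank ker ∂_2 − rank ∂_3 = (14 − 13) − 0 = 1, and there is no ∂_3, so H_2 = Z.

As a check, the Euler characteristic is 7 − 21 + 14 = 0, which agrees with 1 − 2 + 1 = 0.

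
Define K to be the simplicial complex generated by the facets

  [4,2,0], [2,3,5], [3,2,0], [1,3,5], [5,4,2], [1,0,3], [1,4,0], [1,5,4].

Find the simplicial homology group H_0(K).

H_0 ≅ Z.

Order the vertices as 0 < 1 < 2 < 3 < 4 < 5. Listing each simplex with vertices in this order, K has dimension 2 with simplices:

  0-simplices (6): [0], [1], [2], [3], [4], [5]
  1-simplices (12): [0,1], [0,2], [0,3], [0,4], [1,3], [1,4], [1,5], [2,3], [2,4], [2,5], [3,5], [4,5]
  2-simplices (8): [0,1,3], [0,1,4], [0,2,3], [0,2,4], [1,3,5], [1,4,5], [2,3,5], [2,4,5]

giving chain groups C_0 ≅ Z^6, C_1 ≅ Z^12, C_2 ≅ Z^8.

The boundary map ∂_1: C_1 → C_0 sends each edge [p,q] (with p < q) to q − p.
The 6×12 boundary matrix has rank 5 and Smith normal form diag(1,1,1,1,1).

The boundary map ∂_2: C_2 → C_1 sends each 2-simplex [p,q,r] to [q,r] − [p,r] + [p,q]. For instance
  ∂[2,4,5] = [4,5] − [2,5] + [2,4],
  ∂[0,1,3] = [1,3] − [0,3] + [0,1].
As a 12×8 matrix over Z this has rank 7, with invariant factors (1,1,1,1,1,1,1).

From H_k ≅ ker(∂_k) / im(∂_{k+1}) we obtain:

  H_0: rank C_0 − rank ∂_1 = 6 − 5 = 1, and the invariant factors of ∂_1 are all 1, so H_0 = Z.

(K is a triangulation of the 2-sphere S^2.)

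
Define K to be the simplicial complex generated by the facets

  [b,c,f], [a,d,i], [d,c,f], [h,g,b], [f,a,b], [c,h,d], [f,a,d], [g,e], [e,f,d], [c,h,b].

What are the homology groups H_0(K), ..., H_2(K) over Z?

We work with the vertex ordering a < b < c < d < e < f < g < h < i. The simplices of K, each written with vertices in increasing order, are:

  0-simplices (9): a, b, c, d, e, f, g, h, i
  1-simplices (18): ab, ad, af, ai, bc, bf, bg, bh, cd, cf, ch, de, df, dh, di, ef, eg, gh
  2-simplices (9): abf, adf, adi, bcf, bch, bgh, cdf, cdh, def

Hence C_0 ≅ Z^9, C_1 ≅ Z^18, C_2 ≅ Z^9.

∂_1: C_1 → C_0 sends each edge [p,q] (with p < q) to q − p. For instance
  ∂af = f − a.
As a 9×18 matrix over Z this has rank 8, with invariant factors (1,1,1,1,1,1,1,1).

The boundary map ∂_2: C_2 → C_1 sends each 2-simplex [p,q,r] to [q,r] − [p,r] + [p,q]. For instance
  ∂cdh = dh − ch + cd,
  ∂def = ef − df + de.
As a 18×9 matrix over Z this has rank 9, with invariant factors (1,1,1,1,1,1,1,1,1).

Reading off H_k = ker ∂_k / im ∂_{k+1}:

  H_0: rank C_0 − rank ∂_1 = 9 − 8 = 1, and the invariant factors of ∂_1 are all 1, so H_0 ≅ Z.
  H_1: rank ker ∂_1 − rank ∂_2 = (18 − 8) − 9 = 1, and the invariant factors of ∂_2 are all 1, so H_1 ≅ Z.
  H_2: rank ker ∂_2 − rank ∂_3 = (9 − 9) − 0 = 0, and there is no ∂_3, so H_2 ≅ 0.

H_0 ≅ Z,  H_1 ≅ Z,  H_2 = 0.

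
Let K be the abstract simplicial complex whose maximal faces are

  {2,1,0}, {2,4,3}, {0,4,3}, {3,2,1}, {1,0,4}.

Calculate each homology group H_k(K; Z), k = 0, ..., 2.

H_0 ≅ Z,  H_1 ≅ Z,  H_2 = 0.

Order the vertices as 0 < 1 < 2 < 3 < 4. Listing each simplex with vertices in this order, K has dimension 2 with simplices:

  0-simplices (5): [0], [1], [2], [3], [4]
  1-simplices (10): [0,1], [0,2], [0,3], [0,4], [1,2], [1,3], [1,4], [2,3], [2,4], [3,4]
  2-simplices (5): [0,1,2], [0,1,4], [0,3,4], [1,2,3], [2,3,4]

giving chain groups C_0 ≅ Z^5, C_1 ≅ Z^10, C_2 ≅ Z^5.

∂_1: C_1 → C_0 sends each edge [p,q] (with p < q) to q − p.
The 5×10 boundary matrix has rank 4 and Smith normal form diag(1,1,1,1).

The boundary map ∂_2: C_2 → C_1 acts by ∂[p,q,r] = [q,r] − [p,r] + [p,q]. For instance
  ∂[0,3,4] = [3,4] − [0,4] + [0,3],
  ∂[0,1,2] = [1,2] − [0,2] + [0,1].
The resulting 10×5 matrix has rank 5, and its Smith normal form has invariant factors (1,1,1,1,1).

From H_k ≅ ker(∂_k) / im(∂_{k+1}) we obtain:

  H_0: rank C_0 − rank ∂_1 = 5 − 4 = 1, and the invariant factors of ∂_1 are all 1, so H_0 ≅ Z.
  H_1: rank ker ∂_1 − rank ∂_2 = (10 − 4) − 5 = 1, and the invariant factors of ∂_2 are all 1, so H_1 ≅ Z.
  H_2: rank ker ∂_2 − rank ∂_3 = (5 − 5) − 0 = 0, and there is no ∂_3, so H_2 ≅ 0.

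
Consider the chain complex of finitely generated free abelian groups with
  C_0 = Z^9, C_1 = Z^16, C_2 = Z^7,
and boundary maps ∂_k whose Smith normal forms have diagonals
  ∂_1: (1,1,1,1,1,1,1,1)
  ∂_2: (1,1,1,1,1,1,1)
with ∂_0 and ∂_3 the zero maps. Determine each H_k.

H_0 = Z,  H_1 = Z,  H_2 = 0.

H_0: b_0 = 9 − 0 − 8 = 1; torsion from ∂_1 factors > 1: none. So H_0 = Z.
H_1: b_1 = 16 − 8 − 7 = 1; torsion from ∂_2 factors > 1: none. So H_1 = Z.
H_2: b_2 = 7 − 7 − 0 = 0; torsion from ∂_3 factors > 1: none. So H_2 = 0.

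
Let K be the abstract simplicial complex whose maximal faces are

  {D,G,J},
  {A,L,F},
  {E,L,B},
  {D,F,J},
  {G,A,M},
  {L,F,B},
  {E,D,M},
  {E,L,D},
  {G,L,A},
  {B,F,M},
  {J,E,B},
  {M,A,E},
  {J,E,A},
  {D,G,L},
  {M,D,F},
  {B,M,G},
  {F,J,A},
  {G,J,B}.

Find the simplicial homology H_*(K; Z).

H_0 = Z,  H_1 = Z^2,  H_2 = Z.

Order the vertices as A < B < D < E < F < G < J < L < M. Listing each simplex with vertices in this order, K has dimension 2 with simplices:

  0-simplices (9): A, B, D, E, F, G, J, L, M
  1-simplices (27): AE, AF, AG, AJ, AL, AM, BE, BF, BG, BJ, BL, BM, DE, DF, DG, DJ, DL, DM, EJ, EL, EM, FJ, FL, FM, GJ, GL, GM
  2-simplices (18): AEJ, AEM, AFJ, AFL, AGL, AGM, BEJ, BEL, BFL, BFM, BGJ, BGM, DEL, DEM, DFJ, DFM, DGJ, DGL

Hence C_0 ≅ Z^9, C_1 ≅ Z^27, C_2 ≅ Z^18.

The boundary map ∂_1: C_1 → C_0 sends each edge [p,q] (with p < q) to q − p.
As a 9×27 matrix over Z this has rank 8, with invariant factors (1,1,1,1,1,1,1,1).

The boundary map ∂_2: C_2 → C_1 sends each 2-simplex [p,q,r] to [q,r] − [p,r] + [p,q]. For instance
  ∂AFL = FL − AL + AF,
  ∂DGL = GL − DL + DG.
The resulting 27×18 matrix has rank 17, and its Smith normal form has invariant factors (1,1,1,1,1,1,1,1,1,1,1,1,1,1,1,1,1).

From H_k ≅ ker(∂_k) / im(∂_{k+1}) we obtain:

  H_0: rank C_0 − rank ∂_1 = 9 − 8 = 1, and the invariant factors of ∂_1 are all 1, so H_0 = Z.
  H_1: rank ker ∂_1 − rank ∂_2 = (27 − 8) − 17 = 2, and the invariant factors of ∂_2 are all 1, so H_1 = Z^2.
  H_2: rank ker ∂_2 − rank ∂_3 = (18 − 17) − 0 = 1, and there is no ∂_3, so H_2 = Z.

(K is a triangulation of the torus T^2.)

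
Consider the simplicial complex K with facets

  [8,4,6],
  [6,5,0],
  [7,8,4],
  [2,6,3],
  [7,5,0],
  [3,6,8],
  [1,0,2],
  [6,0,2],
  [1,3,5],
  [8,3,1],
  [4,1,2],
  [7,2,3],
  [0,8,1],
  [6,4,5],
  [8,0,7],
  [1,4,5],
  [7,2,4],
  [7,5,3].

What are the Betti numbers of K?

b_0 = 1, b_1 = 2, b_2 = 1.

Order the vertices as 0 < 1 < 2 < 3 < 4 < 5 < 6 < 7 < 8. Listing each simplex with vertices in this order, K has dimension 2 with simplices:

  0-simplices (9): [0], [1], [2], [3], [4], [5], [6], [7], [8]
  1-simplices (27): (27 of them)
  2-simplices (18): [0,1,2], [0,1,8], [0,2,6], [0,5,6], [0,5,7], [0,7,8], [1,2,4], [1,3,5], [1,3,8], [1,4,5], [2,3,6], [2,3,7], [2,4,7], [3,5,7], [3,6,8], [4,5,6], [4,6,8], [4,7,8]

so the chain groups are C_0 ≅ Z^9, C_1 ≅ Z^27, C_2 ≅ Z^18.

The boundary map ∂_1: C_1 → C_0 sends each edge [p,q] (with p < q) to q − p. For instance
  ∂[4,8] = [8] − [4].
The resulting 9×27 matrix has rank 8, and its Smith normal form has invariant factors (1,1,1,1,1,1,1,1).

Boundary ∂_2: C_2 → C_1 acts by ∂[p,q,r] = [q,r] − [p,r] + [p,q]. For instance
  ∂[3,5,7] = [5,7] − [3,7] + [3,5],
  ∂[0,1,8] = [1,8] − [0,8] + [0,1].
The 27×18 boundary matrix has rank 17 and Smith normal form diag(1,1,1,1,1,1,1,1,1,1,1,1,1,1,1,1,1).

From H_k ≅ ker(∂_k) / im(∂_{k+1}) we obtain:

  H_0: rank C_0 − rank ∂_1 = 9 − 8 = 1, and the invariant factors of ∂_1 are all 1, so H_0 = Z.
  H_1: rank ker ∂_1 − rank ∂_2 = (27 − 8) − 17 = 2, and the invariant factors of ∂_2 are all 1, so H_1 = Z^2.
  H_2: rank ker ∂_2 − rank ∂_3 = (18 − 17) − 0 = 1, and there is no ∂_3, so H_2 = Z.

As a check, the Euler characteristic is 9 − 27 + 18 = 0, which agrees with 1 − 2 + 1 = 0.
(K is a triangulation of the torus T^2.)

Hence the Betti numbers are b_0 = 1, b_1 = 2, b_2 = 1.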